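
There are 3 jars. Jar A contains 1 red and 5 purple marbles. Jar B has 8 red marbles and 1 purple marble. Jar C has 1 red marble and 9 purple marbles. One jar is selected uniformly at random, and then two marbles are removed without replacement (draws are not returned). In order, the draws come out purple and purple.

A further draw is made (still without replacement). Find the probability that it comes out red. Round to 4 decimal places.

For each hypothesis, P(data | H) works out to: P(data | jar A) = (5/6)(4/5) = 2/3; P(data | jar B) = (1/9)(0/8) = 0; P(data | jar C) = (9/10)(8/9) = 4/5.
Weighting by the prior gives 1/3 · 2/3 = 2/9, 1/3 · 0 = 0, 1/3 · 4/5 = 4/15; summing to 22/45.
Normalising, the posterior is P(jar A | data) = 5/11, P(jar B | data) = 0, P(jar C | data) = 6/11.
Averaging over the posterior, P(red next | data) = (1/4)(5/11) + (1/8)(6/11) = 2/11.

0.1818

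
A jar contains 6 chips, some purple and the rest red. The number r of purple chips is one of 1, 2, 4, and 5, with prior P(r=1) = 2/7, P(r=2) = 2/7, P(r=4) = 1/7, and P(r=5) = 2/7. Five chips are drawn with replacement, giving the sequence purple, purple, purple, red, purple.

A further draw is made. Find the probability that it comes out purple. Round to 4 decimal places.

Under each hypothesis, the probability of the observed sequence is: P(data | r = 1) = (1/6)(1/6)(1/6)(5/6)(1/6) = 0.000643; P(data | r = 2) = (2/6)(2/6)(2/6)(4/6)(2/6) = 0.0082305; P(data | r = 4) = (4/6)(4/6)(4/6)(2/6)(4/6) = 0.065844; P(data | r = 5) = (5/6)(5/6)(5/6)(1/6)(5/6) = 0.080376.
The prior-weighted likelihoods are 2/7 · 0.000643 = 0.00018372, 2/7 · 0.0082305 = 0.0023516, 1/7 · 0.065844 = 0.0094062, 2/7 · 0.080376 = 0.022964; summing to 0.034906.
Normalising, the posterior is P(r = 1 | data) = 0.0052632, P(r = 2 | data) = 0.067368, P(r = 4 | data) = 0.26947, P(r = 5 | data) = 0.65789.
Averaging over the posterior, P(purple next | data) = (1/6)(0.0052632) + (1/3)(0.067368) + (2/3)(0.26947) + (5/6)(0.65789) = 0.75123.

0.7512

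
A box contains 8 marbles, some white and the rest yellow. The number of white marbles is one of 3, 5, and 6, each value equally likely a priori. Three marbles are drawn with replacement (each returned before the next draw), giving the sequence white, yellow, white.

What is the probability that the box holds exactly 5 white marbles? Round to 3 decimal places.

0.391

Under each hypothesis, the probability of the observed sequence is: P(data | r = 3) = (3/8)(5/8)(3/8) = 45/512; P(data | r = 5) = (5/8)(3/8)(5/8) = 75/512; P(data | r = 6) = (6/8)(2/8)(6/8) = 9/64.
Weighting by the prior gives 1/3 · 45/512 = 15/512, 1/3 · 75/512 = 25/512, 1/3 · 9/64 = 3/64; these sum to 1/8.
Hence P(r = 5 | data) = (25/512) / (1/8) = 25/64.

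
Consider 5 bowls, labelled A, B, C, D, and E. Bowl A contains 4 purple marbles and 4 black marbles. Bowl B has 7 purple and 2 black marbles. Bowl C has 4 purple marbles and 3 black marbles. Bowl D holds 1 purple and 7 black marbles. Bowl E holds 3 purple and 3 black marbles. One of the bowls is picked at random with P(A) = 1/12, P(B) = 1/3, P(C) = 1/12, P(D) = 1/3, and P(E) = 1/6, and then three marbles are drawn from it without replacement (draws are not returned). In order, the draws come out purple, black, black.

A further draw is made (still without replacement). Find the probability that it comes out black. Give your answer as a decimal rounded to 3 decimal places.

0.587

Under each hypothesis, the probability of the observed sequence is: P(data | bowl A) = (4/8)(4/7)(3/6) = 1/7; P(data | bowl B) = (7/9)(2/8)(1/7) = 1/36; P(data | bowl C) = (4/7)(3/6)(2/5) = 4/35; P(data | bowl D) = (1/8)(7/7)(6/6) = 1/8; P(data | bowl E) = (3/6)(3/5)(2/4) = 3/20.
Multiplying each by its prior: 1/12 · 1/7 = 1/84, 1/3 · 1/36 = 1/108, 1/12 · 4/35 = 1/105, 1/3 · 1/8 = 1/24, 1/6 · 3/20 = 1/40; with total 92/945.
The posterior is then P(bowl A | data) = 45/368, P(bowl B | data) = 35/368, P(bowl C | data) = 9/92, P(bowl D | data) = 315/736, P(bowl E | data) = 189/736.
So P(black next | data) = Σ P(black next | H) P(H | data) = (2/5)(45/368) + (0)(35/368) + (1/4)(9/92) + (1)(315/736) + (1/3)(189/736) = 27/46.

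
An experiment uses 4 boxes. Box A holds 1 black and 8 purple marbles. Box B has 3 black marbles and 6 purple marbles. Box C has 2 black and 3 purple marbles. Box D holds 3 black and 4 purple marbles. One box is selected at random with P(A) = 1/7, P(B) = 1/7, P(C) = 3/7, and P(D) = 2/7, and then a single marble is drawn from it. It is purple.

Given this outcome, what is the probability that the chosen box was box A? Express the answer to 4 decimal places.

0.1976

Under each hypothesis, the probability of this draw is: P(data | box A) = (8/9) = 0.88889; P(data | box B) = (6/9) = 0.66667; P(data | box C) = (3/5) = 0.6; P(data | box D) = (4/7) = 0.57143.
Weighting by the prior gives 1/7 · 0.88889 = 0.12698, 1/7 · 0.66667 = 0.095238, 3/7 · 0.6 = 0.25714, 2/7 · 0.57143 = 0.16327; summing to 0.64263.
By Bayes' rule, P(box A | data) = (0.12698) / (0.64263) = 0.1976.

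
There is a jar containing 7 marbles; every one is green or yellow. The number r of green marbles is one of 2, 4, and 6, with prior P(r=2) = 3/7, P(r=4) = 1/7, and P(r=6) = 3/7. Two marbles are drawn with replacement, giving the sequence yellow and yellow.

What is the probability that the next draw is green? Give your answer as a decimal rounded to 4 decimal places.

0.3350

Compute the likelihood of the observed sequence for each case: P(data | r = 2) = (5/7)(5/7) = 25/49; P(data | r = 4) = (3/7)(3/7) = 9/49; P(data | r = 6) = (1/7)(1/7) = 1/49.
The prior-weighted likelihoods are 3/7 · 25/49 = 75/343, 1/7 · 9/49 = 9/343, 3/7 · 1/49 = 3/343; summing to 87/343.
Normalising, the posterior is P(r = 2 | data) = 25/29, P(r = 4 | data) = 3/29, P(r = 6 | data) = 1/29.
So P(green next | data) = Σ P(green next | H) P(H | data) = (2/7)(25/29) + (4/7)(3/29) + (6/7)(1/29) = 68/203.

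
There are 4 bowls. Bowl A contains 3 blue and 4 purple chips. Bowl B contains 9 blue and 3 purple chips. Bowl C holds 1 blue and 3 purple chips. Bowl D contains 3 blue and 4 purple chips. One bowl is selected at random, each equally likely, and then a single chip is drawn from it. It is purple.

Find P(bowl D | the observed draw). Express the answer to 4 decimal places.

The likelihood of this draw under each hypothesis: P(data | bowl A) = (4/7) = 4/7; P(data | bowl B) = (3/12) = 1/4; P(data | bowl C) = (3/4) = 3/4; P(data | bowl D) = (4/7) = 4/7.
Weighting by the prior gives 1/4 · 4/7 = 1/7, 1/4 · 1/4 = 1/16, 1/4 · 3/4 = 3/16, 1/4 · 4/7 = 1/7; summing to 15/28.
Therefore the posterior P(bowl D | data) = (1/7) / (15/28) = 4/15.

0.2667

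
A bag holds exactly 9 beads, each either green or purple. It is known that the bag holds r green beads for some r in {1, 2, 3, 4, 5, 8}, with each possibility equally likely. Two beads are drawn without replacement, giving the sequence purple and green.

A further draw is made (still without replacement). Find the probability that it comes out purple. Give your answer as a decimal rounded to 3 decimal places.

0.601

Compute the likelihood of the observed sequence for each case: P(data | r = 1) = (8/9)(1/8) = 1/9; P(data | r = 2) = (7/9)(2/8) = 7/36; P(data | r = 3) = (6/9)(3/8) = 1/4; P(data | r = 4) = (5/9)(4/8) = 5/18; P(data | r = 5) = (4/9)(5/8) = 5/18; P(data | r = 8) = (1/9)(8/8) = 1/9.
Multiplying each by its prior: 1/6 · 1/9 = 1/54, 1/6 · 7/36 = 7/216, 1/6 · 1/4 = 1/24, 1/6 · 5/18 = 5/108, 1/6 · 5/18 = 5/108, 1/6 · 1/9 = 1/54; summing to 11/54.
The posterior is then P(r = 1 | data) = 1/11, P(r = 2 | data) = 7/44, P(r = 3 | data) = 9/44, P(r = 4 | data) = 5/22, P(r = 5 | data) = 5/22, P(r = 8 | data) = 1/11.
The predictive probability is P(purple next | data) = (1)(1/11) + (6/7)(7/44) + (5/7)(9/44) + (4/7)(5/22) + (3/7)(5/22) + (0)(1/11) = 185/308.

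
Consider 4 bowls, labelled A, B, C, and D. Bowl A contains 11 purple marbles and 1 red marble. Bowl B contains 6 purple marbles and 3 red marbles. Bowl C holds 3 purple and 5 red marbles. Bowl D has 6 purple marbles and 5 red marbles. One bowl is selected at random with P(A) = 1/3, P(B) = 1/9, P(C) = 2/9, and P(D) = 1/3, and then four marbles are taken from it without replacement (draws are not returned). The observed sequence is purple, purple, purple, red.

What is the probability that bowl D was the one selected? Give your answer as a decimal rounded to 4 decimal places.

Under each hypothesis, the probability of the observed sequence is: P(data | bowl A) = (11/12)(10/11)(9/10)(1/9) = 0.083333; P(data | bowl B) = (6/9)(5/8)(4/7)(3/6) = 0.11905; P(data | bowl C) = (3/8)(2/7)(1/6)(5/5) = 0.017857; P(data | bowl D) = (6/11)(5/10)(4/9)(5/8) = 0.075758.
Weighting by the prior gives 1/3 · 0.083333 = 0.027778, 1/9 · 0.11905 = 0.013228, 2/9 · 0.017857 = 0.0039683, 1/3 · 0.075758 = 0.025253; these sum to 0.070226.
So P(bowl D | data) = (0.025253) / (0.070226) = 0.35959.

0.3596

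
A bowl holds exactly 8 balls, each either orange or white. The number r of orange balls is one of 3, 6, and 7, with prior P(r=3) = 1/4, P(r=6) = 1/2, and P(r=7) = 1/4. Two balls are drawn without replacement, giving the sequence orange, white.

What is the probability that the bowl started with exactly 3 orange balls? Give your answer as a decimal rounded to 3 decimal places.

0.326

Compute the likelihood of the observed sequence for each case: P(data | r = 3) = (3/8)(5/7) = 15/56; P(data | r = 6) = (6/8)(2/7) = 3/14; P(data | r = 7) = (7/8)(1/7) = 1/8.
Multiplying each by its prior: 1/4 · 15/56 = 15/224, 1/2 · 3/14 = 3/28, 1/4 · 1/8 = 1/32; these sum to 23/112.
Therefore the posterior P(r = 3 | data) = (15/224) / (23/112) = 15/46.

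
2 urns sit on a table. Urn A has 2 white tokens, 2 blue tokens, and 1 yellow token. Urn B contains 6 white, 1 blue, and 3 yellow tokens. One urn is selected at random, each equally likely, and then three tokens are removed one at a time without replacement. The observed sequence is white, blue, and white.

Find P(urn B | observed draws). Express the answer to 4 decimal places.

For each hypothesis, P(data | H) works out to: P(data | urn A) = (2/5)(2/4)(1/3) = 1/15; P(data | urn B) = (6/10)(1/9)(5/8) = 1/24.
The prior-weighted likelihoods are 1/2 · 1/15 = 1/30, 1/2 · 1/24 = 1/48; these sum to 13/240.
By Bayes' rule, P(urn B | data) = (1/48) / (13/240) = 5/13.

0.3846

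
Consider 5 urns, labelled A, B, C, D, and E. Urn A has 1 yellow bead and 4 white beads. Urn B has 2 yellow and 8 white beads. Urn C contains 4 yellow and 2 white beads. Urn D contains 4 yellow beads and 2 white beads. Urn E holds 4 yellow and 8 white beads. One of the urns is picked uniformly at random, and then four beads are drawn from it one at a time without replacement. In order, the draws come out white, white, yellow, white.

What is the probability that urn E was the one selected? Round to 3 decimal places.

The likelihood of the observed sequence under each hypothesis: P(data | urn A) = (4/5)(3/4)(1/3)(2/2) = 0.2; P(data | urn B) = (8/10)(7/9)(2/8)(6/7) = 0.13333; P(data | urn C) = (2/6)(1/5)(4/4)(0/3) = 0; P(data | urn D) = (2/6)(1/5)(4/4)(0/3) = 0; P(data | urn E) = (8/12)(7/11)(4/10)(6/9) = 0.11313.
Weighting by the prior gives 1/5 · 0.2 = 0.04, 1/5 · 0.13333 = 0.026667, 1/5 · 0 = 0, 1/5 · 0 = 0, 1/5 · 0.11313 = 0.022626; these sum to 0.089293.
So P(urn E | data) = (0.022626) / (0.089293) = 0.25339.

0.253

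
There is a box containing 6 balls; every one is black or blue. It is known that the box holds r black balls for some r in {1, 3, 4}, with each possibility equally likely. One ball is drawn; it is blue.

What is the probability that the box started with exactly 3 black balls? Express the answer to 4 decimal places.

0.3000

Under each hypothesis, the probability of this draw is: P(data | r = 1) = (5/6) = 5/6; P(data | r = 3) = (3/6) = 1/2; P(data | r = 4) = (2/6) = 1/3.
Weighting by the prior gives 1/3 · 5/6 = 5/18, 1/3 · 1/2 = 1/6, 1/3 · 1/3 = 1/9; these sum to 5/9.
Hence P(r = 3 | data) = (1/6) / (5/9) = 3/10.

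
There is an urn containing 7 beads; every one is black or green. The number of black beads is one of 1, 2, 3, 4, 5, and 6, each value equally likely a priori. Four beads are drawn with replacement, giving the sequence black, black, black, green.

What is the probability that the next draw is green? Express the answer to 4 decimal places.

Compute the likelihood of the observed sequence for each case: P(data | r = 1) = (1/7)(1/7)(1/7)(6/7) = 0.002499; P(data | r = 2) = (2/7)(2/7)(2/7)(5/7) = 0.01666; P(data | r = 3) = (3/7)(3/7)(3/7)(4/7) = 0.044981; P(data | r = 4) = (4/7)(4/7)(4/7)(3/7) = 0.079967; P(data | r = 5) = (5/7)(5/7)(5/7)(2/7) = 0.10412; P(data | r = 6) = (6/7)(6/7)(6/7)(1/7) = 0.089963.
The prior-weighted likelihoods are 1/6 · 0.002499 = 0.00041649, 1/6 · 0.01666 = 0.0027766, 1/6 · 0.044981 = 0.0074969, 1/6 · 0.079967 = 0.013328, 1/6 · 0.10412 = 0.017354, 1/6 · 0.089963 = 0.014994; summing to 0.056365.
Dividing through by the total gives posterior P(r = 1 | data) = 0.0073892, P(r = 2 | data) = 0.049261, P(r = 3 | data) = 0.133, P(r = 4 | data) = 0.23645, P(r = 5 | data) = 0.30788, P(r = 6 | data) = 0.26601.
The predictive probability is P(green next | data) = (6/7)(0.0073892) + (5/7)(0.049261) + (4/7)(0.133) + (3/7)(0.23645) + (2/7)(0.30788) + (1/7)(0.26601) = 0.34483.

0.3448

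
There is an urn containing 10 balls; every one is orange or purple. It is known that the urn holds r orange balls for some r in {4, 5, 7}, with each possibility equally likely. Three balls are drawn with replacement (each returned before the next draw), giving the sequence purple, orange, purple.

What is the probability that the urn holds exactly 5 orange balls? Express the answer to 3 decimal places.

0.377

For each hypothesis, P(data | H) works out to: P(data | r = 4) = (6/10)(4/10)(6/10) = 18/125; P(data | r = 5) = (5/10)(5/10)(5/10) = 1/8; P(data | r = 7) = (3/10)(7/10)(3/10) = 63/1000.
Multiplying each by its prior: 1/3 · 18/125 = 6/125, 1/3 · 1/8 = 1/24, 1/3 · 63/1000 = 21/1000; these sum to 83/750.
Therefore the posterior P(r = 5 | data) = (1/24) / (83/750) = 125/332.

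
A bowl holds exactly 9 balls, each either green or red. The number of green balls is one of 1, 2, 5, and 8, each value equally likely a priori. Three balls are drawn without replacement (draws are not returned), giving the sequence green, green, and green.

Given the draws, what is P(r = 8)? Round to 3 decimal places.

Compute the likelihood of the observed sequence for each case: P(data | r = 1) = (1/9)(0/8) = 0; P(data | r = 2) = (2/9)(1/8)(0/7) = 0; P(data | r = 5) = (5/9)(4/8)(3/7) = 5/42; P(data | r = 8) = (8/9)(7/8)(6/7) = 2/3.
Multiplying each by its prior: 1/4 · 0 = 0, 1/4 · 0 = 0, 1/4 · 5/42 = 5/168, 1/4 · 2/3 = 1/6; with total 11/56.
So P(r = 8 | data) = (1/6) / (11/56) = 28/33.

0.848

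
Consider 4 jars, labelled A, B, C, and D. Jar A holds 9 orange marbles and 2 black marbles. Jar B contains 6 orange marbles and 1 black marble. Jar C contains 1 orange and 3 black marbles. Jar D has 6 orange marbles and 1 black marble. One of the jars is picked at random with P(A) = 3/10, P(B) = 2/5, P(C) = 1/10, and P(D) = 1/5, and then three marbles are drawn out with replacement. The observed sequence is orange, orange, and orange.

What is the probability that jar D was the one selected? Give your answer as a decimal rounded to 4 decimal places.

0.2316

For each hypothesis, P(data | H) works out to: P(data | jar A) = (9/11)(9/11)(9/11) = 0.54771; P(data | jar B) = (6/7)(6/7)(6/7) = 0.62974; P(data | jar C) = (1/4)(1/4)(1/4) = 0.015625; P(data | jar D) = (6/7)(6/7)(6/7) = 0.62974.
The prior-weighted likelihoods are 3/10 · 0.54771 = 0.16431, 2/5 · 0.62974 = 0.2519, 1/10 · 0.015625 = 0.0015625, 1/5 · 0.62974 = 0.12595; with total 0.54372.
By Bayes' rule, P(jar D | data) = (0.12595) / (0.54372) = 0.23164.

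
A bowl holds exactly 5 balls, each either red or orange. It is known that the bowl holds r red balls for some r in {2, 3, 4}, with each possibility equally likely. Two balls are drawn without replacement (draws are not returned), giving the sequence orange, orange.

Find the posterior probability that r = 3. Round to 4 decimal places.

For each hypothesis, P(data | H) works out to: P(data | r = 2) = (3/5)(2/4) = 3/10; P(data | r = 3) = (2/5)(1/4) = 1/10; P(data | r = 4) = (1/5)(0/4) = 0.
Multiplying each by its prior: 1/3 · 3/10 = 1/10, 1/3 · 1/10 = 1/30, 1/3 · 0 = 0; these sum to 2/15.
So P(r = 3 | data) = (1/30) / (2/15) = 1/4.

0.2500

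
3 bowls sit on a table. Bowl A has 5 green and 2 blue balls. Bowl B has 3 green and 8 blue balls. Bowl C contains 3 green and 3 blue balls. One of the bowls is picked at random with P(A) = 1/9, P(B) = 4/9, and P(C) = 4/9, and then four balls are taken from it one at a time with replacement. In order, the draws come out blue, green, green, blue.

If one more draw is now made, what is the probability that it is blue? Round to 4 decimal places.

0.5598

The likelihood of the observed sequence under each hypothesis: P(data | bowl A) = (2/7)(5/7)(5/7)(2/7) = 0.041649; P(data | bowl B) = (8/11)(3/11)(3/11)(8/11) = 0.039342; P(data | bowl C) = (3/6)(3/6)(3/6)(3/6) = 0.0625.
Weighting by the prior gives 1/9 · 0.041649 = 0.0046277, 4/9 · 0.039342 = 0.017485, 4/9 · 0.0625 = 0.027778; these sum to 0.049891.
Normalising, the posterior is P(bowl A | data) = 0.092757, P(bowl B | data) = 0.35047, P(bowl C | data) = 0.55677.
Averaging over the posterior, P(blue next | data) = (2/7)(0.092757) + (8/11)(0.35047) + (1/2)(0.55677) = 0.55978.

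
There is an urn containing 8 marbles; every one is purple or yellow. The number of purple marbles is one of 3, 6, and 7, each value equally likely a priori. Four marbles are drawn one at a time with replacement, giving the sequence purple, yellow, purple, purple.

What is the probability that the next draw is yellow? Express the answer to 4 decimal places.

0.2585

Compute the likelihood of the observed sequence for each case: P(data | r = 3) = (3/8)(5/8)(3/8)(3/8) = 0.032959; P(data | r = 6) = (6/8)(2/8)(6/8)(6/8) = 0.10547; P(data | r = 7) = (7/8)(1/8)(7/8)(7/8) = 0.08374.
Weighting by the prior gives 1/3 · 0.032959 = 0.010986, 1/3 · 0.10547 = 0.035156, 1/3 · 0.08374 = 0.027913; these sum to 0.074056.
Dividing through by the total gives posterior P(r = 3 | data) = 0.14835, P(r = 6 | data) = 0.47473, P(r = 7 | data) = 0.37692.
Averaging over the posterior, P(yellow next | data) = (5/8)(0.14835) + (1/4)(0.47473) + (1/8)(0.37692) = 0.25852.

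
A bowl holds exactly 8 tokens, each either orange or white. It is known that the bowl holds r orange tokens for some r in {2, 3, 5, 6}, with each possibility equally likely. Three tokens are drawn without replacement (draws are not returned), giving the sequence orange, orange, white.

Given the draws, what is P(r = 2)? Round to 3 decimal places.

Compute the likelihood of the observed sequence for each case: P(data | r = 2) = (2/8)(1/7)(6/6) = 1/28; P(data | r = 3) = (3/8)(2/7)(5/6) = 5/56; P(data | r = 5) = (5/8)(4/7)(3/6) = 5/28; P(data | r = 6) = (6/8)(5/7)(2/6) = 5/28.
Weighting by the prior gives 1/4 · 1/28 = 1/112, 1/4 · 5/56 = 5/224, 1/4 · 5/28 = 5/112, 1/4 · 5/28 = 5/112; with total 27/224.
So P(r = 2 | data) = (1/112) / (27/224) = 2/27.

0.074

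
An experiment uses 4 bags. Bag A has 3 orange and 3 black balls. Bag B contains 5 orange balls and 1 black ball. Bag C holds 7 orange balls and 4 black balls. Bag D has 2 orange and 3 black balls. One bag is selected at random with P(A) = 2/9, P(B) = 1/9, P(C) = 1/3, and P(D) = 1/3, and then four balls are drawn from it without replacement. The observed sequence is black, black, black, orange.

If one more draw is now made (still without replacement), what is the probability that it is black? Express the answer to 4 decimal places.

The likelihood of the observed sequence under each hypothesis: P(data | bag A) = (3/6)(2/5)(1/4)(3/3) = 1/20; P(data | bag B) = (1/6)(0/5) = 0; P(data | bag C) = (4/11)(3/10)(2/9)(7/8) = 7/330; P(data | bag D) = (3/5)(2/4)(1/3)(2/2) = 1/10.
Multiplying each by its prior: 2/9 · 1/20 = 1/90, 1/9 · 0 = 0, 1/3 · 7/330 = 7/990, 1/3 · 1/10 = 1/30; with total 17/330.
The posterior is then P(bag A | data) = 11/51, P(bag B | data) = 0, P(bag C | data) = 7/51, P(bag D | data) = 11/17.
So P(black next | data) = Σ P(black next | H) P(H | data) = (0)(11/51) + (1/7)(7/51) + (0)(11/17) = 1/51.

0.0196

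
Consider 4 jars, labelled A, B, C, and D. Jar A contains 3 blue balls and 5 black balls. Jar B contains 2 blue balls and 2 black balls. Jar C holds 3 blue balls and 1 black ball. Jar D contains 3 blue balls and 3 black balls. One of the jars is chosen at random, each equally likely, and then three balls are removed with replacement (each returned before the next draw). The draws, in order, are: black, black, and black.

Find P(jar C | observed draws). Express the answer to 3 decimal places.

0.031

Compute the likelihood of the observed sequence for each case: P(data | jar A) = (5/8)(5/8)(5/8) = 0.24414; P(data | jar B) = (2/4)(2/4)(2/4) = 0.125; P(data | jar C) = (1/4)(1/4)(1/4) = 0.015625; P(data | jar D) = (3/6)(3/6)(3/6) = 0.125.
Weighting by the prior gives 1/4 · 0.24414 = 0.061035, 1/4 · 0.125 = 0.03125, 1/4 · 0.015625 = 0.0039062, 1/4 · 0.125 = 0.03125; with total 0.12744.
So P(jar C | data) = (0.0039062) / (0.12744) = 0.030651.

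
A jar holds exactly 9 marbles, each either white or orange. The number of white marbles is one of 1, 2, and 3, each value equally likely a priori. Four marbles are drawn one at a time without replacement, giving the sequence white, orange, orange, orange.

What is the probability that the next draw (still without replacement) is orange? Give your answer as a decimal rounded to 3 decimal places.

0.796

Compute the likelihood of the observed sequence for each case: P(data | r = 1) = (1/9)(8/8)(7/7)(6/6) = 1/9; P(data | r = 2) = (2/9)(7/8)(6/7)(5/6) = 5/36; P(data | r = 3) = (3/9)(6/8)(5/7)(4/6) = 5/42.
The prior-weighted likelihoods are 1/3 · 1/9 = 1/27, 1/3 · 5/36 = 5/108, 1/3 · 5/42 = 5/126; summing to 31/252.
Normalising, the posterior is P(r = 1 | data) = 28/93, P(r = 2 | data) = 35/93, P(r = 3 | data) = 10/31.
The predictive probability is P(orange next | data) = (1)(28/93) + (4/5)(35/93) + (3/5)(10/31) = 74/93.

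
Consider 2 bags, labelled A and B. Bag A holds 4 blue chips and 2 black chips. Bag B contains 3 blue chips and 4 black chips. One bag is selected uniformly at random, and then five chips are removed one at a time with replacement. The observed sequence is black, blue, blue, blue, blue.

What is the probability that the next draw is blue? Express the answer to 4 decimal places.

0.6127

For each hypothesis, P(data | H) works out to: P(data | bag A) = (2/6)(4/6)(4/6)(4/6)(4/6) = 0.065844; P(data | bag B) = (4/7)(3/7)(3/7)(3/7)(3/7) = 0.019278.
Weighting by the prior gives 1/2 · 0.065844 = 0.032922, 1/2 · 0.019278 = 0.0096388; these sum to 0.042561.
Normalising, the posterior is P(bag A | data) = 0.77353, P(bag B | data) = 0.22647.
Averaging over the posterior, P(blue next | data) = (2/3)(0.77353) + (3/7)(0.22647) = 0.61274.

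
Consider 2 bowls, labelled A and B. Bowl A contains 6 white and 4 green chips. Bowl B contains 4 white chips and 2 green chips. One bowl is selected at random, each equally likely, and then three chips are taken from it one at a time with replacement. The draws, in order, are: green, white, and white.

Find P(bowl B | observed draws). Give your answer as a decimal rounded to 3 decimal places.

0.507

For each hypothesis, P(data | H) works out to: P(data | bowl A) = (4/10)(6/10)(6/10) = 0.144; P(data | bowl B) = (2/6)(4/6)(4/6) = 0.14815.
Weighting by the prior gives 1/2 · 0.144 = 0.072, 1/2 · 0.14815 = 0.074074; these sum to 0.14607.
Therefore the posterior P(bowl B | data) = (0.074074) / (0.14607) = 0.5071.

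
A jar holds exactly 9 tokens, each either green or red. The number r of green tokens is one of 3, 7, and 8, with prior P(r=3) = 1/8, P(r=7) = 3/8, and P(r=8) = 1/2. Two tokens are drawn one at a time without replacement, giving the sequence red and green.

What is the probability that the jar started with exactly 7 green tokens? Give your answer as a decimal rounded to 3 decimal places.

Under each hypothesis, the probability of the observed sequence is: P(data | r = 3) = (6/9)(3/8) = 1/4; P(data | r = 7) = (2/9)(7/8) = 7/36; P(data | r = 8) = (1/9)(8/8) = 1/9.
Multiplying each by its prior: 1/8 · 1/4 = 1/32, 3/8 · 7/36 = 7/96, 1/2 · 1/9 = 1/18; summing to 23/144.
By Bayes' rule, P(r = 7 | data) = (7/96) / (23/144) = 21/46.

0.457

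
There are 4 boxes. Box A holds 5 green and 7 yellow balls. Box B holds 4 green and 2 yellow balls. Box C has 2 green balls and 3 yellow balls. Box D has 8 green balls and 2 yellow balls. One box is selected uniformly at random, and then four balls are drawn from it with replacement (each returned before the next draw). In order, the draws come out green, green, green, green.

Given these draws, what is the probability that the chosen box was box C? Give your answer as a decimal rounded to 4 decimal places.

For each hypothesis, P(data | H) works out to: P(data | box A) = (5/12)(5/12)(5/12)(5/12) = 0.030141; P(data | box B) = (4/6)(4/6)(4/6)(4/6) = 0.19753; P(data | box C) = (2/5)(2/5)(2/5)(2/5) = 0.0256; P(data | box D) = (8/10)(8/10)(8/10)(8/10) = 0.4096.
The prior-weighted likelihoods are 1/4 · 0.030141 = 0.0075352, 1/4 · 0.19753 = 0.049383, 1/4 · 0.0256 = 0.0064, 1/4 · 0.4096 = 0.1024; with total 0.16572.
Hence P(box C | data) = (0.0064) / (0.16572) = 0.03862.

0.0386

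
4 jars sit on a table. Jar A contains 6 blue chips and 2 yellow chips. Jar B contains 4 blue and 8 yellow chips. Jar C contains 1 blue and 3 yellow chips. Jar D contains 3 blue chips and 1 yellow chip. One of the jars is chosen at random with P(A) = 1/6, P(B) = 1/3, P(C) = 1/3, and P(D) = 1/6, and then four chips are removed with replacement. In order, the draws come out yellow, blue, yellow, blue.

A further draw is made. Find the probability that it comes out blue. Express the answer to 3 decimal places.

Under each hypothesis, the probability of the observed sequence is: P(data | jar A) = (2/8)(6/8)(2/8)(6/8) = 0.035156; P(data | jar B) = (8/12)(4/12)(8/12)(4/12) = 0.049383; P(data | jar C) = (3/4)(1/4)(3/4)(1/4) = 0.035156; P(data | jar D) = (1/4)(3/4)(1/4)(3/4) = 0.035156.
Weighting by the prior gives 1/6 · 0.035156 = 0.0058594, 1/3 · 0.049383 = 0.016461, 1/3 · 0.035156 = 0.011719, 1/6 · 0.035156 = 0.0058594; these sum to 0.039898.
The posterior is then P(jar A | data) = 0.14686, P(jar B | data) = 0.41257, P(jar C | data) = 0.29371, P(jar D | data) = 0.14686.
So P(blue next | data) = Σ P(blue next | H) P(H | data) = (3/4)(0.14686) + (1/3)(0.41257) + (1/4)(0.29371) + (3/4)(0.14686) = 0.43124.

0.431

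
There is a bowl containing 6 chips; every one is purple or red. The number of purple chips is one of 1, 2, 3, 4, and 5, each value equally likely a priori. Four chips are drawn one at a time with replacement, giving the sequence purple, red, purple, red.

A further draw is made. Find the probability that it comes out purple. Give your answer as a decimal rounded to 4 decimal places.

Compute the likelihood of the observed sequence for each case: P(data | r = 1) = (1/6)(5/6)(1/6)(5/6) = 0.01929; P(data | r = 2) = (2/6)(4/6)(2/6)(4/6) = 0.049383; P(data | r = 3) = (3/6)(3/6)(3/6)(3/6) = 0.0625; P(data | r = 4) = (4/6)(2/6)(4/6)(2/6) = 0.049383; P(data | r = 5) = (5/6)(1/6)(5/6)(1/6) = 0.01929.
The prior-weighted likelihoods are 1/5 · 0.01929 = 0.003858, 1/5 · 0.049383 = 0.0098765, 1/5 · 0.0625 = 0.0125, 1/5 · 0.049383 = 0.0098765, 1/5 · 0.01929 = 0.003858; these sum to 0.039969.
Dividing through by the total gives posterior P(r = 1 | data) = 0.096525, P(r = 2 | data) = 0.2471, P(r = 3 | data) = 0.31274, P(r = 4 | data) = 0.2471, P(r = 5 | data) = 0.096525.
The predictive probability is P(purple next | data) = (1/6)(0.096525) + (1/3)(0.2471) + (1/2)(0.31274) + (2/3)(0.2471) + (5/6)(0.096525) = 0.5.

0.5000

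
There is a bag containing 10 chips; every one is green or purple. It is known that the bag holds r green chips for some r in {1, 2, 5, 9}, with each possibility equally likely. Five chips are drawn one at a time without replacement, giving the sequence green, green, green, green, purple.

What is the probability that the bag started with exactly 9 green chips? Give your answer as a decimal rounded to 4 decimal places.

0.8344

Compute the likelihood of the observed sequence for each case: P(data | r = 1) = (1/10)(0/9) = 0; P(data | r = 2) = (2/10)(1/9)(0/8) = 0; P(data | r = 5) = (5/10)(4/9)(3/8)(2/7)(5/6) = 0.019841; P(data | r = 9) = (9/10)(8/9)(7/8)(6/7)(1/6) = 0.1.
The prior-weighted likelihoods are 1/4 · 0 = 0, 1/4 · 0 = 0, 1/4 · 0.019841 = 0.0049603, 1/4 · 0.1 = 0.025; summing to 0.02996.
By Bayes' rule, P(r = 9 | data) = (0.025) / (0.02996) = 0.83444.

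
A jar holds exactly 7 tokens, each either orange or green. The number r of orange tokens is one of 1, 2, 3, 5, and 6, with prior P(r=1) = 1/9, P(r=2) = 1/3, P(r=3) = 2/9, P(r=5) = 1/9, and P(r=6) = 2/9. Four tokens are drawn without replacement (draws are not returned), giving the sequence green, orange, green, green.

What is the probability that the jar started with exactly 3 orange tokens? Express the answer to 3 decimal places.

Under each hypothesis, the probability of the observed sequence is: P(data | r = 1) = (6/7)(1/6)(5/5)(4/4) = 1/7; P(data | r = 2) = (5/7)(2/6)(4/5)(3/4) = 1/7; P(data | r = 3) = (4/7)(3/6)(3/5)(2/4) = 3/35; P(data | r = 5) = (2/7)(5/6)(1/5)(0/4) = 0; P(data | r = 6) = (1/7)(6/6)(0/5) = 0.
Multiplying each by its prior: 1/9 · 1/7 = 1/63, 1/3 · 1/7 = 1/21, 2/9 · 3/35 = 2/105, 1/9 · 0 = 0, 2/9 · 0 = 0; summing to 26/315.
Hence P(r = 3 | data) = (2/105) / (26/315) = 3/13.

0.231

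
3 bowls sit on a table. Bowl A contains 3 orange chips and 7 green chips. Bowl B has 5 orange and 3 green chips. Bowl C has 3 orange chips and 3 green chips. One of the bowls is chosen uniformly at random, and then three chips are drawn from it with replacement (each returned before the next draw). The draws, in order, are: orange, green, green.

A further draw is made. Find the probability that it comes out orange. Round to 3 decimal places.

0.449

Under each hypothesis, the probability of the observed sequence is: P(data | bowl A) = (3/10)(7/10)(7/10) = 0.147; P(data | bowl B) = (5/8)(3/8)(3/8) = 0.087891; P(data | bowl C) = (3/6)(3/6)(3/6) = 0.125.
The prior-weighted likelihoods are 1/3 · 0.147 = 0.049, 1/3 · 0.087891 = 0.029297, 1/3 · 0.125 = 0.041667; with total 0.11996.
The posterior is then P(bowl A | data) = 0.40846, P(bowl B | data) = 0.24421, P(bowl C | data) = 0.34733.
The predictive probability is P(orange next | data) = (3/10)(0.40846) + (5/8)(0.24421) + (1/2)(0.34733) = 0.44884.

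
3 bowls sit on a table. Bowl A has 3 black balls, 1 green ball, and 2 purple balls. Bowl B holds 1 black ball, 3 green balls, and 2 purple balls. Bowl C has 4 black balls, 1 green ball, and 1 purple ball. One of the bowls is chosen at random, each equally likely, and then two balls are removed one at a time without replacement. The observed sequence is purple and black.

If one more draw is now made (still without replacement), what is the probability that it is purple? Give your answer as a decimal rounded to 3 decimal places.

Under each hypothesis, the probability of the observed sequence is: P(data | bowl A) = (2/6)(3/5) = 1/5; P(data | bowl B) = (2/6)(1/5) = 1/15; P(data | bowl C) = (1/6)(4/5) = 2/15.
Weighting by the prior gives 1/3 · 1/5 = 1/15, 1/3 · 1/15 = 1/45, 1/3 · 2/15 = 2/45; summing to 2/15.
Normalising, the posterior is P(bowl A | data) = 1/2, P(bowl B | data) = 1/6, P(bowl C | data) = 1/3.
Averaging over the posterior, P(purple next | data) = (1/4)(1/2) + (1/4)(1/6) + (0)(1/3) = 1/6.

0.167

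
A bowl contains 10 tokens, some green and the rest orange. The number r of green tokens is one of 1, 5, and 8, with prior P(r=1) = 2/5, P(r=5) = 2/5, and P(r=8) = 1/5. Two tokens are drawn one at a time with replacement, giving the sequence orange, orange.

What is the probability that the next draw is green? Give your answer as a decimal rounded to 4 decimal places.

0.2056

For each hypothesis, P(data | H) works out to: P(data | r = 1) = (9/10)(9/10) = 81/100; P(data | r = 5) = (5/10)(5/10) = 1/4; P(data | r = 8) = (2/10)(2/10) = 1/25.
Multiplying each by its prior: 2/5 · 81/100 = 81/250, 2/5 · 1/4 = 1/10, 1/5 · 1/25 = 1/125; these sum to 54/125.
Dividing through by the total gives posterior P(r = 1 | data) = 3/4, P(r = 5 | data) = 25/108, P(r = 8 | data) = 1/54.
Averaging over the posterior, P(green next | data) = (1/10)(3/4) + (1/2)(25/108) + (4/5)(1/54) = 37/180.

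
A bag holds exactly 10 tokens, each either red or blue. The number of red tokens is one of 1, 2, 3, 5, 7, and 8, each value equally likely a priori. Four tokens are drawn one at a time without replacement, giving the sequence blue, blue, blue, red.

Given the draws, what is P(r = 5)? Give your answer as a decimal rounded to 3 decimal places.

For each hypothesis, P(data | H) works out to: P(data | r = 1) = (9/10)(8/9)(7/8)(1/7) = 0.1; P(data | r = 2) = (8/10)(7/9)(6/8)(2/7) = 0.13333; P(data | r = 3) = (7/10)(6/9)(5/8)(3/7) = 0.125; P(data | r = 5) = (5/10)(4/9)(3/8)(5/7) = 0.059524; P(data | r = 7) = (3/10)(2/9)(1/8)(7/7) = 0.0083333; P(data | r = 8) = (2/10)(1/9)(0/8) = 0.
Weighting by the prior gives 1/6 · 0.1 = 0.016667, 1/6 · 0.13333 = 0.022222, 1/6 · 0.125 = 0.020833, 1/6 · 0.059524 = 0.0099206, 1/6 · 0.0083333 = 0.0013889, 1/6 · 0 = 0; summing to 0.071032.
By Bayes' rule, P(r = 5 | data) = (0.0099206) / (0.071032) = 0.13966.

0.140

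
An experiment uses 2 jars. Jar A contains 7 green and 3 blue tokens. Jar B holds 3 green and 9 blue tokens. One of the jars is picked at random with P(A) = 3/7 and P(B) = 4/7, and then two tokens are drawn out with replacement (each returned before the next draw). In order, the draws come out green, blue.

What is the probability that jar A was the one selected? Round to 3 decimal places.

For each hypothesis, P(data | H) works out to: P(data | jar A) = (7/10)(3/10) = 21/100; P(data | jar B) = (3/12)(9/12) = 3/16.
The prior-weighted likelihoods are 3/7 · 21/100 = 9/100, 4/7 · 3/16 = 3/28; with total 69/350.
By Bayes' rule, P(jar A | data) = (9/100) / (69/350) = 21/46.

0.457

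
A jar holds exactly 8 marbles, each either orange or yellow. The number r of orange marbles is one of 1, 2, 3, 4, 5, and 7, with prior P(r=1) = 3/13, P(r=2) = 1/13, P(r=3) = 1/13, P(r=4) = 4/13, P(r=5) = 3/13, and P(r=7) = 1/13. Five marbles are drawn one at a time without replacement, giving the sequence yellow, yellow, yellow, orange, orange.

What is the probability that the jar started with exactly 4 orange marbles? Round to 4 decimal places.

For each hypothesis, P(data | H) works out to: P(data | r = 1) = (7/8)(6/7)(5/6)(1/5)(0/4) = 0; P(data | r = 2) = (6/8)(5/7)(4/6)(2/5)(1/4) = 1/28; P(data | r = 3) = (5/8)(4/7)(3/6)(3/5)(2/4) = 3/56; P(data | r = 4) = (4/8)(3/7)(2/6)(4/5)(3/4) = 3/70; P(data | r = 5) = (3/8)(2/7)(1/6)(5/5)(4/4) = 1/56; P(data | r = 7) = (1/8)(0/7) = 0.
Weighting by the prior gives 3/13 · 0 = 0, 1/13 · 1/28 = 1/364, 1/13 · 3/56 = 3/728, 4/13 · 3/70 = 6/455, 3/13 · 1/56 = 3/728, 1/13 · 0 = 0; summing to 11/455.
By Bayes' rule, P(r = 4 | data) = (6/455) / (11/455) = 6/11.

0.5455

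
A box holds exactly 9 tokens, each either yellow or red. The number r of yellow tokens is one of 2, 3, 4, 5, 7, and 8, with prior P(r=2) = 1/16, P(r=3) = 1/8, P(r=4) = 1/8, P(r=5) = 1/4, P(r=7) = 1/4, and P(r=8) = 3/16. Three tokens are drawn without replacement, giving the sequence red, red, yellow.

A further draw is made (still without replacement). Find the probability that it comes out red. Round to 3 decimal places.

Under each hypothesis, the probability of the observed sequence is: P(data | r = 2) = (7/9)(6/8)(2/7) = 1/6; P(data | r = 3) = (6/9)(5/8)(3/7) = 5/28; P(data | r = 4) = (5/9)(4/8)(4/7) = 10/63; P(data | r = 5) = (4/9)(3/8)(5/7) = 5/42; P(data | r = 7) = (2/9)(1/8)(7/7) = 1/36; P(data | r = 8) = (1/9)(0/8) = 0.
Weighting by the prior gives 1/16 · 1/6 = 1/96, 1/8 · 5/28 = 5/224, 1/8 · 10/63 = 5/252, 1/4 · 5/42 = 5/168, 1/4 · 1/36 = 1/144, 3/16 · 0 = 0; summing to 5/56.
Dividing through by the total gives posterior P(r = 2 | data) = 7/60, P(r = 3 | data) = 1/4, P(r = 4 | data) = 2/9, P(r = 5 | data) = 1/3, P(r = 7 | data) = 7/90, P(r = 8 | data) = 0.
The predictive probability is P(red next | data) = (5/6)(7/60) + (2/3)(1/4) + (1/2)(2/9) + (1/3)(1/3) + (0)(7/90) = 35/72.

0.486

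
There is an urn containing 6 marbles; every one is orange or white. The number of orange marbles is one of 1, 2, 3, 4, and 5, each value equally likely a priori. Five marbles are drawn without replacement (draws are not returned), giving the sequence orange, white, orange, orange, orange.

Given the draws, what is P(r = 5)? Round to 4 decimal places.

0.7143

For each hypothesis, P(data | H) works out to: P(data | r = 1) = (1/6)(5/5)(0/4) = 0; P(data | r = 2) = (2/6)(4/5)(1/4)(0/3) = 0; P(data | r = 3) = (3/6)(3/5)(2/4)(1/3)(0/2) = 0; P(data | r = 4) = (4/6)(2/5)(3/4)(2/3)(1/2) = 1/15; P(data | r = 5) = (5/6)(1/5)(4/4)(3/3)(2/2) = 1/6.
Multiplying each by its prior: 1/5 · 0 = 0, 1/5 · 0 = 0, 1/5 · 0 = 0, 1/5 · 1/15 = 1/75, 1/5 · 1/6 = 1/30; summing to 7/150.
So P(r = 5 | data) = (1/30) / (7/150) = 5/7.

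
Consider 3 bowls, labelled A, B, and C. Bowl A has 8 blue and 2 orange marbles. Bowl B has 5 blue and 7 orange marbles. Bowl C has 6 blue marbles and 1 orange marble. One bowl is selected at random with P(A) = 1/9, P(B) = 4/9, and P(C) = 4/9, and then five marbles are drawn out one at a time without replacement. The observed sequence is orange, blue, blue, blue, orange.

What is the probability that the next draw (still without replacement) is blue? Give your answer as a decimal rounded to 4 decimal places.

For each hypothesis, P(data | H) works out to: P(data | bowl A) = (2/10)(8/9)(7/8)(6/7)(1/6) = 0.022222; P(data | bowl B) = (7/12)(5/11)(4/10)(3/9)(6/8) = 0.026515; P(data | bowl C) = (1/7)(6/6)(5/5)(4/4)(0/3) = 0.
Weighting by the prior gives 1/9 · 0.022222 = 0.0024691, 4/9 · 0.026515 = 0.011785, 4/9 · 0 = 0; these sum to 0.014254.
The posterior is then P(bowl A | data) = 0.17323, P(bowl B | data) = 0.82677, P(bowl C | data) = 0.
Averaging over the posterior, P(blue next | data) = (1)(0.17323) + (2/7)(0.82677) = 0.40945.

0.4094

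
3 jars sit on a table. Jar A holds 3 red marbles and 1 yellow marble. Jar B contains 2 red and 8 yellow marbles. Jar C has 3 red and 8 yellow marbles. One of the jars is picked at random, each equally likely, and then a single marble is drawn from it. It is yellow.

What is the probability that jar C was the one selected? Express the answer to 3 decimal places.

Under each hypothesis, the probability of this draw is: P(data | jar A) = (1/4) = 1/4; P(data | jar B) = (8/10) = 4/5; P(data | jar C) = (8/11) = 8/11.
The prior-weighted likelihoods are 1/3 · 1/4 = 1/12, 1/3 · 4/5 = 4/15, 1/3 · 8/11 = 8/33; these sum to 391/660.
Hence P(jar C | data) = (8/33) / (391/660) = 160/391.

0.409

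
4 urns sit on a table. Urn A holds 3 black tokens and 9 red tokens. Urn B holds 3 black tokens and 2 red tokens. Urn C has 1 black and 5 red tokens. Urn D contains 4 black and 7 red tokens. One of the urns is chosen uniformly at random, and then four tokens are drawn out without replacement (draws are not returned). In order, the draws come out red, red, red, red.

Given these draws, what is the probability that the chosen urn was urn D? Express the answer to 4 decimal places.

0.1528

For each hypothesis, P(data | H) works out to: P(data | urn A) = (9/12)(8/11)(7/10)(6/9) = 0.25455; P(data | urn B) = (2/5)(1/4)(0/3) = 0; P(data | urn C) = (5/6)(4/5)(3/4)(2/3) = 0.33333; P(data | urn D) = (7/11)(6/10)(5/9)(4/8) = 0.10606.
Weighting by the prior gives 1/4 · 0.25455 = 0.063636, 1/4 · 0 = 0, 1/4 · 0.33333 = 0.083333, 1/4 · 0.10606 = 0.026515; with total 0.17348.
Therefore the posterior P(urn D | data) = (0.026515) / (0.17348) = 0.15284.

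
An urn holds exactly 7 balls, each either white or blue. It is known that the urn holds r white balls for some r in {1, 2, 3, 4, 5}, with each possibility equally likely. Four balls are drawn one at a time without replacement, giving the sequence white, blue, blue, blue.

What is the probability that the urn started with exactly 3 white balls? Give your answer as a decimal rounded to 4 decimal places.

0.2143

Under each hypothesis, the probability of the observed sequence is: P(data | r = 1) = (1/7)(6/6)(5/5)(4/4) = 1/7; P(data | r = 2) = (2/7)(5/6)(4/5)(3/4) = 1/7; P(data | r = 3) = (3/7)(4/6)(3/5)(2/4) = 3/35; P(data | r = 4) = (4/7)(3/6)(2/5)(1/4) = 1/35; P(data | r = 5) = (5/7)(2/6)(1/5)(0/4) = 0.
Weighting by the prior gives 1/5 · 1/7 = 1/35, 1/5 · 1/7 = 1/35, 1/5 · 3/35 = 3/175, 1/5 · 1/35 = 1/175, 1/5 · 0 = 0; summing to 2/25.
By Bayes' rule, P(r = 3 | data) = (3/175) / (2/25) = 3/14.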